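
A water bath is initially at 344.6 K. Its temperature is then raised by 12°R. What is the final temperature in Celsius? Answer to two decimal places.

Initial temperature in Celsius: 344.6 - 273.15 = 71.4500°C.
The 12°R change is an interval, so only the factor 5/9 applies: +12 × 5/9 = +6.6667°C.
Final Celsius temperature: 71.4500 + 6.6667 = 78.1167°C.

78.12°C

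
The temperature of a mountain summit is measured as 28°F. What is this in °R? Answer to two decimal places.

487.67°R

In Celsius: (28 - 32) × 5/9 = -2.2222°C.
In Rankine: -2.2222 × 1.8 + 491.67 = 487.67°R.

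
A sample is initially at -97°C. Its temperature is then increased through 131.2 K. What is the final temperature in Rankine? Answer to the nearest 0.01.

The 131.2 K change is an interval; Kelvin and Celsius degrees are the same size, so ΔC = +131.2°C.
Final Celsius temperature: -97.0000 + 131.2000 = 34.2000°C.
In Rankine: 34.2000 × 1.8 + 491.67 = 553.23°R.

553.23°R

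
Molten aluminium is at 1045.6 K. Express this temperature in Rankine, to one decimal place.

1882.1°R

In Celsius: 1045.6 - 273.15 = 772.4500°C.
In Rankine: 772.4500 × 1.8 + 491.67 = 1882.1°R.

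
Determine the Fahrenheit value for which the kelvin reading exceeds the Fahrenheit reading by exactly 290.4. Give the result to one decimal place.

Let F be the Fahrenheit reading. The kelvin reading is K = 5/9·F + 255.372.
Require K - F = 290.4: (-4/9)·F + 255.372 = 290.4.
F = (290.4 - 255.372) / (-4/9) = -78.8.

-78.8°F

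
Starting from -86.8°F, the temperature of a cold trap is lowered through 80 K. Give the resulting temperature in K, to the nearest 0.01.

Initial temperature in Celsius: (-86.8 - 32) × 5/9 = -66.0000°C.
The 80 K change is an interval; Kelvin and Celsius degrees are the same size, so ΔC = -80°C.
Final Celsius temperature: -66.0000 - 80.0000 = -146.0000°C.
In kelvin: -146.0000 + 273.15 = 127.15 K.

127.15 K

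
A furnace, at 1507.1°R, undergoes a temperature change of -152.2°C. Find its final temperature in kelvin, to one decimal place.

685.1 K

Initial temperature in Celsius: (1507.1 - 491.67) × 5/9 = 564.1278°C.
Final Celsius temperature: 564.1278 - 152.2000 = 411.9278°C.
In kelvin: 411.9278 + 273.15 = 685.1 K.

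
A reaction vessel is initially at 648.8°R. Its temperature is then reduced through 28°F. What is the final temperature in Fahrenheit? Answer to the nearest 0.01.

Initial temperature in Celsius: (648.8 - 491.67) × 5/9 = 87.2944°C.
The 28°F change is an interval, so only the factor 5/9 applies: -28 × 5/9 = -15.5556°C.
Final Celsius temperature: 87.2944 - 15.5556 = 71.7389°C.
In Fahrenheit: 71.7389 × 1.8 + 32 = 161.13°F.

161.13°F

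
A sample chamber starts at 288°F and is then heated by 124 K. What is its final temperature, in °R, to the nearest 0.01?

Initial temperature in Celsius: (288 - 32) × 5/9 = 142.2222°C.
The 124 K change is an interval; Kelvin and Celsius degrees are the same size, so ΔC = +124°C.
Final Celsius temperature: 142.2222 + 124.0000 = 266.2222°C.
In Rankine: 266.2222 × 1.8 + 491.67 = 970.87°R.

970.87°R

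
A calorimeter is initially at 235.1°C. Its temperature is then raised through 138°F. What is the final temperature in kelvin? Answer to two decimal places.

584.92 K

The 138°F change is an interval, so only the factor 5/9 applies: +138 × 5/9 = +76.6667°C.
Final Celsius temperature: 235.1000 + 76.6667 = 311.7667°C.
In kelvin: 311.7667 + 273.15 = 584.92 K.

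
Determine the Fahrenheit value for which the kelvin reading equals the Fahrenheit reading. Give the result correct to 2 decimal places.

Let F be the Fahrenheit reading. The kelvin reading is K = 5/9·F + 255.372.
Set K = F: 5/9·F + 255.372 = F.
(-4/9)·F = -255.372  ⇒  F = 574.59.

574.59°F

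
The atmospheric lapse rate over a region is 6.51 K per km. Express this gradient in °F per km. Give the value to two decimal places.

The quantity depends on a temperature interval, so only the ratio of degree sizes applies; the offset between the scales is irrelevant.
A change of 1 K is a change of 1.8°F, so 6.51 × 1.8 = 11.72.

11.72 °F/km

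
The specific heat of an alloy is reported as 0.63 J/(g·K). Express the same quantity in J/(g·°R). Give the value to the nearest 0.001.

0.350 J/(g·°R)

The quantity depends on a temperature interval, so only the ratio of degree sizes applies; the offset between the scales is irrelevant.
A change of 1°R is a change of 5/9 K, so per °R the value is 0.63 × 5/9 = 0.350.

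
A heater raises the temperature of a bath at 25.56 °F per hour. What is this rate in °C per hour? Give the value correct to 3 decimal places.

14.200 °C/hour

The quantity depends on a temperature interval, so only the ratio of degree sizes applies; the offset between the scales is irrelevant.
A change of 1°F is a change of 5/9°C, so 25.56 × 5/9 = 14.200.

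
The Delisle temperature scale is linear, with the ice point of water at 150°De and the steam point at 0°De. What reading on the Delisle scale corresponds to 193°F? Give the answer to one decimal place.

First in Celsius: (193 - 32) × 5/9 = 89.4444°C.
Linearly onto the Delisle scale: 150 + (89.4444 / 100) × (0 - 150) = 15.8°De.

15.8°De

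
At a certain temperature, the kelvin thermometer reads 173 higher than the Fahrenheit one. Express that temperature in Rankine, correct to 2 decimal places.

645.01°R

Let x be the Fahrenheit reading; then the kelvin reading is 5/9·x + 255.372.
(5/9·x + 255.372) - x = 173  ⇒  (-4/9)·x = -82.3722  ⇒  x = 185.3375°F.
In Celsius: (185.3375 - 32) × 5/9 = 85.1875°C.
In Rankine: 85.1875 × 1.8 + 491.67 = 645.01°R.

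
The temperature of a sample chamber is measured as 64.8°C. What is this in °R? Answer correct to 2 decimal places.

608.31°R

In Rankine: 64.8000 × 1.8 + 491.67 = 608.31°R.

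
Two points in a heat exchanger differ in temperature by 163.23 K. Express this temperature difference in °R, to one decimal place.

Only the scale ratio 1.8 matters for a change in temperature.
163.23 × 1.8 = 293.8.

293.8°R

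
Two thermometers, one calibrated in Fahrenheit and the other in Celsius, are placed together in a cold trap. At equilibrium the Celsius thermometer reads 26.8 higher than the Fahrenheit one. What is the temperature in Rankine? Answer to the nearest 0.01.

Let x be the Fahrenheit reading; then the Celsius reading is 5/9·x - 17.7778.
(5/9·x - 17.7778) - x = 26.8  ⇒  (-4/9)·x = 44.5778  ⇒  x = -100.3000°F.
In Celsius: (-100.3 - 32) × 5/9 = -73.5000°C.
In Rankine: -73.5000 × 1.8 + 491.67 = 359.37°R.

359.37°R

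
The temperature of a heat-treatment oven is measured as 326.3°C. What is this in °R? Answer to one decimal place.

1079.0°R

In Rankine: 326.3000 × 1.8 + 491.67 = 1079.0°R.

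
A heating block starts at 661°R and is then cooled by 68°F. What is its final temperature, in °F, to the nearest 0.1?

133.3°F

Initial temperature in Celsius: (661 - 491.67) × 5/9 = 94.0722°C.
The 68°F change is an interval, so only the factor 5/9 applies: -68 × 5/9 = -37.7778°C.
Final Celsius temperature: 94.0722 - 37.7778 = 56.2944°C.
In Fahrenheit: 56.2944 × 1.8 + 32 = 133.3°F.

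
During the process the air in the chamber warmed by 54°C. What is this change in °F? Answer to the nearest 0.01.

97.20°F

Only the scale ratio 1.8 matters for a change in temperature.
54 × 1.8 = 97.20.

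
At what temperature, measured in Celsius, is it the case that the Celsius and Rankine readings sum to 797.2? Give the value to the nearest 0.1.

Let C be the Celsius reading. The Rankine reading is R = 1.8·C + 491.67.
Require C + R = 797.2: (2.8)·C + 491.67 = 797.2.
C = (797.2 - 491.67) / (2.8) = 109.1.

109.1°C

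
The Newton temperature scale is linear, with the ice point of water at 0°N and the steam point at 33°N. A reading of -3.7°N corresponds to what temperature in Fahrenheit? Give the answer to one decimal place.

Linear interpolation between the fixed points: C = (-3.7 - 0) × 100 / (33 - 0) = -11.2121°C.
Then -11.2121 × 1.8 + 32 = 11.8°F.

11.8°F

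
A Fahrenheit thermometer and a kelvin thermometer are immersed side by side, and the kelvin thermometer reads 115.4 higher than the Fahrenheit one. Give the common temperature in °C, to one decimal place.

Let x be the Fahrenheit reading; then the kelvin reading is 5/9·x + 255.372.
(5/9·x + 255.372) - x = 115.4  ⇒  (-4/9)·x = -139.972  ⇒  x = 314.9375°F.
In Celsius: (314.9375 - 32) × 5/9 = 157.2°C.

157.2°C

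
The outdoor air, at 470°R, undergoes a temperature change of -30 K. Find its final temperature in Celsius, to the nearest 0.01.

-42.04°C

Initial temperature in Celsius: (470 - 491.67) × 5/9 = -12.0389°C.
The 30 K change is an interval; Kelvin and Celsius degrees are the same size, so ΔC = -30°C.
Final Celsius temperature: -12.0389 - 30.0000 = -42.0389°C.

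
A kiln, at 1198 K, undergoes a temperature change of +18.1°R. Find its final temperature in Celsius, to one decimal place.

934.9°C

Initial temperature in Celsius: 1198 - 273.15 = 924.8500°C.
The 18.1°R change is an interval, so only the factor 5/9 applies: +18.1 × 5/9 = +10.0556°C.
Final Celsius temperature: 924.8500 + 10.0556 = 934.9056°C.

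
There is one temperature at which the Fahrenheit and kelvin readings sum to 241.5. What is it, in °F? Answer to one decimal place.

-8.9°F

Let F be the Fahrenheit reading. The kelvin reading is K = 5/9·F + 255.372.
Require F + K = 241.5: (14/9)·F + 255.372 = 241.5.
F = (241.5 - 255.372) / (14/9) = -8.9.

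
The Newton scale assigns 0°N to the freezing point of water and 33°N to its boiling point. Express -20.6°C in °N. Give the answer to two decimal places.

-6.80°N

Linearly onto the Newton scale: 0 + (-20.6000 / 100) × (33 - 0) = -6.80°N.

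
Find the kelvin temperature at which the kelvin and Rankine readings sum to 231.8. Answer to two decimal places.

Let K be the kelvin reading. The Rankine reading is R = 1.8·K.
Require K + R = 231.8: (2.8)·K = 231.8.
K = (231.8) / (2.8) = 82.79.

82.79 K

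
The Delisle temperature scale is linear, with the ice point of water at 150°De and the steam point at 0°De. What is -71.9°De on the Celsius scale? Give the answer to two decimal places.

Linear interpolation between the fixed points: C = (-71.9 - 150) × 100 / (0 - 150) = 147.9333°C.

147.93°C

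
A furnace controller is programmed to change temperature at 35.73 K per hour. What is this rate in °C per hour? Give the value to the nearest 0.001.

Since only a temperature interval is involved, the additive offset between the scales drops out.
A change of 1 K is a change of 1°C, so 35.73 × 1 = 35.730.

35.730 °C/hour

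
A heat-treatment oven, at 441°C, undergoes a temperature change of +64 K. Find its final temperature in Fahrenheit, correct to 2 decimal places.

The 64 K change is an interval; Kelvin and Celsius degrees are the same size, so ΔC = +64°C.
Final Celsius temperature: 441.0000 + 64.0000 = 505.0000°C.
In Fahrenheit: 505.0000 × 1.8 + 32 = 941.00°F.

941.00°F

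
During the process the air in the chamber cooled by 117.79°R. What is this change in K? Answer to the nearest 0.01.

For a temperature interval the offset drops out; only the factor 5/9 applies.
117.79 × 5/9 = 65.44.

65.44 K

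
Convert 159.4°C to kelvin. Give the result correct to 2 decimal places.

432.55 K

In kelvin: 159.4000 + 273.15 = 432.55 K.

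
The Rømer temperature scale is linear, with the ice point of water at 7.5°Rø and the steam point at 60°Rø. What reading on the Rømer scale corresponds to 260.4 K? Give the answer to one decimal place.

First in Celsius: 260.4 - 273.15 = -12.7500°C.
Linearly onto the Rømer scale: 7.5 + (-12.7500 / 100) × (60 - 7.5) = 0.8°Rø.

0.8°Rø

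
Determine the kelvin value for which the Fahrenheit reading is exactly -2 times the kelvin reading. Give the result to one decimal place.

121.0 K

Let K be the kelvin reading. The Fahrenheit reading is F = 1.8·K - 459.67.
Require F = -2·K: 1.8·K - 459.67 = -2·K.
(3.8)·K = 459.67  ⇒  K = 121.0.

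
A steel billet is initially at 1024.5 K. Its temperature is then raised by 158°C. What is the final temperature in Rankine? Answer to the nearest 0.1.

Initial temperature in Celsius: 1024.5 - 273.15 = 751.3500°C.
Final Celsius temperature: 751.3500 + 158.0000 = 909.3500°C.
In Rankine: 909.3500 × 1.8 + 491.67 = 2128.5°R.

2128.5°R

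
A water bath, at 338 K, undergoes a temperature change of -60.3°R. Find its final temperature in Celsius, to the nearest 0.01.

Initial temperature in Celsius: 338 - 273.15 = 64.8500°C.
The 60.3°R change is an interval, so only the factor 5/9 applies: -60.3 × 5/9 = -33.5000°C.
Final Celsius temperature: 64.8500 - 33.5000 = 31.3500°C.

31.35°C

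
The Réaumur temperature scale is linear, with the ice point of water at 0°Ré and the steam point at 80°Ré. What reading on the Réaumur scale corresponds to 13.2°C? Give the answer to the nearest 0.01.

10.56°Ré

Linearly onto the Réaumur scale: 0 + (13.2000 / 100) × (80 - 0) = 10.56°Ré.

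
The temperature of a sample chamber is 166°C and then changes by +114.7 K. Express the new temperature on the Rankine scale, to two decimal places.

996.93°R

The 114.7 K change is an interval; Kelvin and Celsius degrees are the same size, so ΔC = +114.7°C.
Final Celsius temperature: 166.0000 + 114.7000 = 280.7000°C.
In Rankine: 280.7000 × 1.8 + 491.67 = 996.93°R.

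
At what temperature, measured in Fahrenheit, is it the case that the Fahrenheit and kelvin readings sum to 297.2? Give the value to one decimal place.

Let F be the Fahrenheit reading. The kelvin reading is K = 5/9·F + 255.372.
Require F + K = 297.2: (14/9)·F + 255.372 = 297.2.
F = (297.2 - 255.372) / (14/9) = 26.9.

26.9°F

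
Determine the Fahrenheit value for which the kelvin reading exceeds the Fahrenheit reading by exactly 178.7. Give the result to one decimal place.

Let F be the Fahrenheit reading. The kelvin reading is K = 5/9·F + 255.372.
Require K - F = 178.7: (-4/9)·F + 255.372 = 178.7.
F = (178.7 - 255.372) / (-4/9) = 172.5.

172.5°F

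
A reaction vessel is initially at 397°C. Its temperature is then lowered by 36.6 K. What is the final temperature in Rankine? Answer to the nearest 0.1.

The 36.6 K change is an interval; Kelvin and Celsius degrees are the same size, so ΔC = -36.6°C.
Final Celsius temperature: 397.0000 - 36.6000 = 360.4000°C.
In Rankine: 360.4000 × 1.8 + 491.67 = 1140.4°R.

1140.4°R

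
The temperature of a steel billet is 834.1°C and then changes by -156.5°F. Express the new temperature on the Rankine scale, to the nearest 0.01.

The 156.5°F change is an interval, so only the factor 5/9 applies: -156.5 × 5/9 = -86.9444°C.
Final Celsius temperature: 834.1000 - 86.9444 = 747.1556°C.
In Rankine: 747.1556 × 1.8 + 491.67 = 1836.55°R.

1836.55°R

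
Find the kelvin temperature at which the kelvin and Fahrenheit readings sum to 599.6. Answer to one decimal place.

Let K be the kelvin reading. The Fahrenheit reading is F = 1.8·K - 459.67.
Require K + F = 599.6: (2.8)·K - 459.67 = 599.6.
K = (599.6 + 459.67) / (2.8) = 378.3.

378.3 K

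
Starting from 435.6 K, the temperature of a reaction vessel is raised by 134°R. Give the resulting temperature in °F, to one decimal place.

458.4°F

Initial temperature in Celsius: 435.6 - 273.15 = 162.4500°C.
The 134°R change is an interval, so only the factor 5/9 applies: +134 × 5/9 = +74.4444°C.
Final Celsius temperature: 162.4500 + 74.4444 = 236.8944°C.
In Fahrenheit: 236.8944 × 1.8 + 32 = 458.4°F.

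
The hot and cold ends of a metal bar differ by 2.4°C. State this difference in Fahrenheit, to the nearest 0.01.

4.32°F

For a temperature interval the offset drops out; only the factor 1.8 applies.
2.4 × 1.8 = 4.32.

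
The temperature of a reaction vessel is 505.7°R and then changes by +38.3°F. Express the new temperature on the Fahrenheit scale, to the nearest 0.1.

Initial temperature in Celsius: (505.7 - 491.67) × 5/9 = 7.7944°C.
The 38.3°F change is an interval, so only the factor 5/9 applies: +38.3 × 5/9 = +21.2778°C.
Final Celsius temperature: 7.7944 + 21.2778 = 29.0722°C.
In Fahrenheit: 29.0722 × 1.8 + 32 = 84.3°F.

84.3°F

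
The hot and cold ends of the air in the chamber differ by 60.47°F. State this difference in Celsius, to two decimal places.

33.59°C

For a temperature interval the offset drops out; only the factor 5/9 applies.
60.47 × 5/9 = 33.59.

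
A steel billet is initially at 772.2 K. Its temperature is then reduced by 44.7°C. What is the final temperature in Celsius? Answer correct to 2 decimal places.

454.35°C

Initial temperature in Celsius: 772.2 - 273.15 = 499.0500°C.
Final Celsius temperature: 499.0500 - 44.7000 = 454.3500°C.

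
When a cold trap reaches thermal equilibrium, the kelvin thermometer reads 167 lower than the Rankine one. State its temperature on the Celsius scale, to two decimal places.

-64.40°C

Let x be the Rankine reading; then the kelvin reading is 5/9·x.
(5/9·x) - x = -167  ⇒  (-4/9)·x = -167  ⇒  x = 375.7500°R.
In Celsius: (375.75 - 491.67) × 5/9 = -64.40°C.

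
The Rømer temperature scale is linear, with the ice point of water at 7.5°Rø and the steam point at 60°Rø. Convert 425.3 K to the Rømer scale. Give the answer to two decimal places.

87.38°Rø

First in Celsius: 425.3 - 273.15 = 152.1500°C.
Linearly onto the Rømer scale: 7.5 + (152.1500 / 100) × (60 - 7.5) = 87.38°Rø.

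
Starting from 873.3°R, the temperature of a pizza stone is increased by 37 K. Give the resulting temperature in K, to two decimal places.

522.17 K

Initial temperature in Celsius: (873.3 - 491.67) × 5/9 = 212.0167°C.
The 37 K change is an interval; Kelvin and Celsius degrees are the same size, so ΔC = +37°C.
Final Celsius temperature: 212.0167 + 37.0000 = 249.0167°C.
In kelvin: 249.0167 + 273.15 = 522.17 K.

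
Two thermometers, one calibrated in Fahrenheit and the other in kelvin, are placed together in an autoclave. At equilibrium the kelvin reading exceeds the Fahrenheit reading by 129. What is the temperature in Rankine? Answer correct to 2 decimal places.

Let x be the Fahrenheit reading; then the kelvin reading is 5/9·x + 255.372.
(5/9·x + 255.372) - x = 129  ⇒  (-4/9)·x = -126.372  ⇒  x = 284.3375°F.
In Celsius: (284.3375 - 32) × 5/9 = 140.1875°C.
In Rankine: 140.1875 × 1.8 + 491.67 = 744.01°R.

744.01°R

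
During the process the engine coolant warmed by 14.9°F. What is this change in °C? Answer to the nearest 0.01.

8.28°C

For a temperature interval the offset drops out; only the factor 5/9 applies.
14.9 × 5/9 = 8.28.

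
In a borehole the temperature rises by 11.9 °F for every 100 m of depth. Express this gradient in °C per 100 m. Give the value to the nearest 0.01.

6.61 °C/100 m

Since only a temperature interval is involved, the additive offset between the scales drops out.
A change of 1°F is a change of 5/9°C, so 11.9 × 5/9 = 6.61.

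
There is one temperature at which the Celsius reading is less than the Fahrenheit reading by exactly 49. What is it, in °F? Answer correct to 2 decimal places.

Let F be the Fahrenheit reading. The Celsius reading is C = 5/9·F - 17.7778.
Require C - F = -49: (-4/9)·F - 17.7778 = -49.
F = (-49 + 17.7778) / (-4/9) = 70.25.

70.25°F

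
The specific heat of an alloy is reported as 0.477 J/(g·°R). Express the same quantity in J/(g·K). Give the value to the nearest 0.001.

0.859 J/(g·K)

Since only a temperature interval is involved, the additive offset between the scales drops out.
A change of 1 K is a change of 1.8°R, so per K the value is 0.477 × 1.8 = 0.859.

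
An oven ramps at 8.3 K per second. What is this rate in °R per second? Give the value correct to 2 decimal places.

Since only a temperature interval is involved, the additive offset between the scales drops out.
A change of 1 K is a change of 1.8°R, so 8.3 × 1.8 = 14.94.

14.94 °R/second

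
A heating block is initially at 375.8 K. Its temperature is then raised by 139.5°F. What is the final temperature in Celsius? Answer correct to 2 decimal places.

180.15°C

Initial temperature in Celsius: 375.8 - 273.15 = 102.6500°C.
The 139.5°F change is an interval, so only the factor 5/9 applies: +139.5 × 5/9 = +77.5000°C.
Final Celsius temperature: 102.6500 + 77.5000 = 180.1500°C.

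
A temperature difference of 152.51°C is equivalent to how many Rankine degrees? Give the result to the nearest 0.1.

274.5°R

For a temperature interval the offset drops out; only the factor 1.8 applies.
152.51 × 1.8 = 274.5.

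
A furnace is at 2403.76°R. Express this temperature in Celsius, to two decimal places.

In Celsius: (2403.76 - 491.67) × 5/9 = 1062.2722°C.

1062.27°C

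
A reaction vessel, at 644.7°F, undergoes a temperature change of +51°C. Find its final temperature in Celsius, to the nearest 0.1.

391.4°C

Initial temperature in Celsius: (644.7 - 32) × 5/9 = 340.3889°C.
Final Celsius temperature: 340.3889 + 51.0000 = 391.3889°C.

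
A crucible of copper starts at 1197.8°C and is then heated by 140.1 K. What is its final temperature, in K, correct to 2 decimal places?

The 140.1 K change is an interval; Kelvin and Celsius degrees are the same size, so ΔC = +140.1°C.
Final Celsius temperature: 1197.8000 + 140.1000 = 1337.9000°C.
In kelvin: 1337.9000 + 273.15 = 1611.05 K.

1611.05 K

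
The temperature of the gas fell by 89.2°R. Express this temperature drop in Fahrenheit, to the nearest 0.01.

89.20°F

Rankine and Fahrenheit degrees are the same size, so the interval is unchanged: 89.20.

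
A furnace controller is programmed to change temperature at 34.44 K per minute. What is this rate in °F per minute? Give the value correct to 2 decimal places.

Since only a temperature interval is involved, the additive offset between the scales drops out.
A change of 1 K is a change of 1.8°F, so 34.44 × 1.8 = 61.99.

61.99 °F/minute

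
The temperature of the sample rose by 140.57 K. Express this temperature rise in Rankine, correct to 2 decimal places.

Only the scale ratio 1.8 matters for a change in temperature.
140.57 × 1.8 = 253.03.

253.03°R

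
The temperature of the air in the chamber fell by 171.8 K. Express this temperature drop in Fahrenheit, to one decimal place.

309.2°F

For a temperature interval the offset drops out; only the factor 1.8 applies.
171.8 × 1.8 = 309.2.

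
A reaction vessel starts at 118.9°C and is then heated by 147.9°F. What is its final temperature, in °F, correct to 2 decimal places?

The 147.9°F change is an interval, so only the factor 5/9 applies: +147.9 × 5/9 = +82.1667°C.
Final Celsius temperature: 118.9000 + 82.1667 = 201.0667°C.
In Fahrenheit: 201.0667 × 1.8 + 32 = 393.92°F.

393.92°F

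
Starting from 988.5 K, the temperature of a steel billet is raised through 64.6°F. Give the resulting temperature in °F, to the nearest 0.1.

1384.2°F

Initial temperature in Celsius: 988.5 - 273.15 = 715.3500°C.
The 64.6°F change is an interval, so only the factor 5/9 applies: +64.6 × 5/9 = +35.8889°C.
Final Celsius temperature: 715.3500 + 35.8889 = 751.2389°C.
In Fahrenheit: 751.2389 × 1.8 + 32 = 1384.2°F.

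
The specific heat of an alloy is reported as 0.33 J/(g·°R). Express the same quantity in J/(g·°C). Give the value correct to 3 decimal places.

0.594 J/(g·°C)

The quantity depends on a temperature interval, so only the ratio of degree sizes applies; the offset between the scales is irrelevant.
A change of 1°C is a change of 1.8°R, so per °C the value is 0.33 × 1.8 = 0.594.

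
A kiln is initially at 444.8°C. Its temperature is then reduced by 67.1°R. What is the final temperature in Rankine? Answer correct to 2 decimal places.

The 67.1°R change is an interval, so only the factor 5/9 applies: -67.1 × 5/9 = -37.2778°C.
Final Celsius temperature: 444.8000 - 37.2778 = 407.5222°C.
In Rankine: 407.5222 × 1.8 + 491.67 = 1225.21°R.

1225.21°R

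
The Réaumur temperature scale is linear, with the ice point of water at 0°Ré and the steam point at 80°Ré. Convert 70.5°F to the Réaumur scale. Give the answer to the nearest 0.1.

17.1°Ré

First in Celsius: (70.5 - 32) × 5/9 = 21.3889°C.
Linearly onto the Réaumur scale: 0 + (21.3889 / 100) × (80 - 0) = 17.1°Ré.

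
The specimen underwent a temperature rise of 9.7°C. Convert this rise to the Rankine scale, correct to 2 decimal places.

17.46°R

For a temperature interval the offset drops out; only the factor 1.8 applies.
9.7 × 1.8 = 17.46.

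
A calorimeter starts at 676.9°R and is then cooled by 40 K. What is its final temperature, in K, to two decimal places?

336.06 K

Initial temperature in Celsius: (676.9 - 491.67) × 5/9 = 102.9056°C.
The 40 K change is an interval; Kelvin and Celsius degrees are the same size, so ΔC = -40°C.
Final Celsius temperature: 102.9056 - 40.0000 = 62.9056°C.
In kelvin: 62.9056 + 273.15 = 336.06 K.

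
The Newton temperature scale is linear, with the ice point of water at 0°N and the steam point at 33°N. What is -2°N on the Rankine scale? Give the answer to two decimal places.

480.76°R

Linear interpolation between the fixed points: C = (-2 - 0) × 100 / (33 - 0) = -6.0606°C.
Then -6.0606 × 1.8 + 491.67 = 480.76°R.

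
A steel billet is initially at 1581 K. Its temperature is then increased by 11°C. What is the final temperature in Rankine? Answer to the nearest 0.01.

2865.60°R

Initial temperature in Celsius: 1581 - 273.15 = 1307.8500°C.
Final Celsius temperature: 1307.8500 + 11.0000 = 1318.8500°C.
In Rankine: 1318.8500 × 1.8 + 491.67 = 2865.60°R.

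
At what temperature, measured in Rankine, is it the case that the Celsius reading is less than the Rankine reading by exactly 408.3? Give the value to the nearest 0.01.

Let R be the Rankine reading. The Celsius reading is C = 5/9·R - 273.15.
Require C - R = -408.3: (-4/9)·R - 273.15 = -408.3.
R = (-408.3 + 273.15) / (-4/9) = 304.09.

304.09°R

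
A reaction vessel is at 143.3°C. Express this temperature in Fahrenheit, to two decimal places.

289.94°F

In Fahrenheit: 143.3000 × 1.8 + 32 = 289.94°F.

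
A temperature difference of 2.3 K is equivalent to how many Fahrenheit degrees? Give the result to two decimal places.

Only the scale ratio 1.8 matters for a change in temperature.
2.3 × 1.8 = 4.14.

4.14°F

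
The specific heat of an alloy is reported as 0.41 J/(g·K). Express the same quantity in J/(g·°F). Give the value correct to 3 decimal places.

0.228 J/(g·°F)

The quantity depends on a temperature interval, so only the ratio of degree sizes applies; the offset between the scales is irrelevant.
A change of 1°F is a change of 5/9 K, so per °F the value is 0.41 × 5/9 = 0.228.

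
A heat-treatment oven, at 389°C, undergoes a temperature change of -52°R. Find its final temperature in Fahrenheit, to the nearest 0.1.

680.2°F

The 52°R change is an interval, so only the factor 5/9 applies: -52 × 5/9 = -28.8889°C.
Final Celsius temperature: 389.0000 - 28.8889 = 360.1111°C.
In Fahrenheit: 360.1111 × 1.8 + 32 = 680.2°F.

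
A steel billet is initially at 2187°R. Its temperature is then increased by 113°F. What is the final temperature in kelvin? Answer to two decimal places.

1277.78 K

Initial temperature in Celsius: (2187 - 491.67) × 5/9 = 941.8500°C.
The 113°F change is an interval, so only the factor 5/9 applies: +113 × 5/9 = +62.7778°C.
Final Celsius temperature: 941.8500 + 62.7778 = 1004.6278°C.
In kelvin: 1004.6278 + 273.15 = 1277.78 K.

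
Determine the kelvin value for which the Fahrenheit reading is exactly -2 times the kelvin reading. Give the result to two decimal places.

120.97 K

Let K be the kelvin reading. The Fahrenheit reading is F = 1.8·K - 459.67.
Require F = -2·K: 1.8·K - 459.67 = -2·K.
(3.8)·K = 459.67  ⇒  K = 120.97.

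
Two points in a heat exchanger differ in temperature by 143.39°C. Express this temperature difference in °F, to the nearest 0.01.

An interval of 1°C corresponds to 1.8°F.
143.39 × 1.8 = 258.10.

258.10°F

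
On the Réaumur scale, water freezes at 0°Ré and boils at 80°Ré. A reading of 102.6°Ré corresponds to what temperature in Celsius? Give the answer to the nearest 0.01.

Linear interpolation between the fixed points: C = (102.6 - 0) × 100 / (80 - 0) = 128.2500°C.

128.25°C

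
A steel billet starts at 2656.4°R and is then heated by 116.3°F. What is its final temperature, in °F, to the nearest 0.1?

2313.0°F

Initial temperature in Celsius: (2656.4 - 491.67) × 5/9 = 1202.6278°C.
The 116.3°F change is an interval, so only the factor 5/9 applies: +116.3 × 5/9 = +64.6111°C.
Final Celsius temperature: 1202.6278 + 64.6111 = 1267.2389°C.
In Fahrenheit: 1267.2389 × 1.8 + 32 = 2313.0°F.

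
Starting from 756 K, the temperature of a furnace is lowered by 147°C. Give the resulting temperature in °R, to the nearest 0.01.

1096.20°R

Initial temperature in Celsius: 756 - 273.15 = 482.8500°C.
Final Celsius temperature: 482.8500 - 147.0000 = 335.8500°C.
In Rankine: 335.8500 × 1.8 + 491.67 = 1096.20°R.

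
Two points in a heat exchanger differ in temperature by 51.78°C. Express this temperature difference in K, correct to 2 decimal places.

Celsius and kelvin degrees are the same size, so the interval is unchanged: 51.78.

51.78 K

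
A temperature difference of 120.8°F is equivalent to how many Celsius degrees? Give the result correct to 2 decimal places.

An interval of 1°F corresponds to 5/9°C.
120.8 × 5/9 = 67.11.

67.11°C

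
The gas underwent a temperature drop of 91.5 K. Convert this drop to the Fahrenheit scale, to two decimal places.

164.70°F

Only the scale ratio 1.8 matters for a change in temperature.
91.5 × 1.8 = 164.70.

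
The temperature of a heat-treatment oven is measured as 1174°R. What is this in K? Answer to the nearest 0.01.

In Celsius: (1174 - 491.67) × 5/9 = 379.0722°C.
In kelvin: 379.0722 + 273.15 = 652.22 K.

652.22 K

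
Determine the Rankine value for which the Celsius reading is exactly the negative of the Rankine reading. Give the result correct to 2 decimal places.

175.60°R

Let R be the Rankine reading. The Celsius reading is C = 5/9·R - 273.15.
Require C = -1·R: 5/9·R - 273.15 = -1·R.
(14/9)·R = 273.15  ⇒  R = 175.60.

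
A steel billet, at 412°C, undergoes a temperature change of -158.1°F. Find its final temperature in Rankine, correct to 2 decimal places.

1075.17°R

The 158.1°F change is an interval, so only the factor 5/9 applies: -158.1 × 5/9 = -87.8333°C.
Final Celsius temperature: 412.0000 - 87.8333 = 324.1667°C.
In Rankine: 324.1667 × 1.8 + 491.67 = 1075.17°R.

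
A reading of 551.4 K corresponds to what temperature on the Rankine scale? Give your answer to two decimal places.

992.52°R

In Celsius: 551.4 - 273.15 = 278.2500°C.
In Rankine: 278.2500 × 1.8 + 491.67 = 992.52°R.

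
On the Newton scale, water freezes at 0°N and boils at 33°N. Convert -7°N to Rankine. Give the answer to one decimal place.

453.5°R

Linear interpolation between the fixed points: C = (-7 - 0) × 100 / (33 - 0) = -21.2121°C.
Then -21.2121 × 1.8 + 491.67 = 453.5°R.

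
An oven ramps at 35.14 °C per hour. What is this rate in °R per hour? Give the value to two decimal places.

The quantity depends on a temperature interval, so only the ratio of degree sizes applies; the offset between the scales is irrelevant.
A change of 1°C is a change of 1.8°R, so 35.14 × 1.8 = 63.25.

63.25 °R/hour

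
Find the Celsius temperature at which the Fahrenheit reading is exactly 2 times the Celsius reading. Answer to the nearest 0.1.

160.0°C

Let C be the Celsius reading. The Fahrenheit reading is F = 1.8·C + 32.
Require F = 2·C: 1.8·C + 32 = 2·C.
(-0.2)·C = -32  ⇒  C = 160.0.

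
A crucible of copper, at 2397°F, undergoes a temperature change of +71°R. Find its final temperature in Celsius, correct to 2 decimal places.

Initial temperature in Celsius: (2397 - 32) × 5/9 = 1313.8889°C.
The 71°R change is an interval, so only the factor 5/9 applies: +71 × 5/9 = +39.4444°C.
Final Celsius temperature: 1313.8889 + 39.4444 = 1353.3333°C.

1353.33°C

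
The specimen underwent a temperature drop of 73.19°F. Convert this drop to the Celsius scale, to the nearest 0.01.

An interval of 1°F corresponds to 5/9°C.
73.19 × 5/9 = 40.66.

40.66°C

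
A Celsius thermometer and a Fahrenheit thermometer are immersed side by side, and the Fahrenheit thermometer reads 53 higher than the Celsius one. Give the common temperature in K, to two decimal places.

299.40 K

Let x be the Celsius reading; then the Fahrenheit reading is 1.8·x + 32.
(1.8·x + 32) - x = 53  ⇒  (0.8)·x = 21  ⇒  x = 26.2500°C.
In kelvin: 26.2500 + 273.15 = 299.40 K.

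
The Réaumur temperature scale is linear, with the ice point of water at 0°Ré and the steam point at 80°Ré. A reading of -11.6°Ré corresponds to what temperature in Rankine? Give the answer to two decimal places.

Linear interpolation between the fixed points: C = (-11.6 - 0) × 100 / (80 - 0) = -14.5000°C.
Then -14.5000 × 1.8 + 491.67 = 465.57°R.

465.57°R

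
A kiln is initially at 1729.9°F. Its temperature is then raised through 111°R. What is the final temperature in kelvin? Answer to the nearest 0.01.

Initial temperature in Celsius: (1729.9 - 32) × 5/9 = 943.2778°C.
The 111°R change is an interval, so only the factor 5/9 applies: +111 × 5/9 = +61.6667°C.
Final Celsius temperature: 943.2778 + 61.6667 = 1004.9444°C.
In kelvin: 1004.9444 + 273.15 = 1278.09 K.

1278.09 K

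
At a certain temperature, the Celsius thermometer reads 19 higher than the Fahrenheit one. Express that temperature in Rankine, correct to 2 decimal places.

376.92°R

Let x be the Fahrenheit reading; then the Celsius reading is 5/9·x - 17.7778.
(5/9·x - 17.7778) - x = 19  ⇒  (-4/9)·x = 36.7778  ⇒  x = -82.7500°F.
In Celsius: (-82.75 - 32) × 5/9 = -63.7500°C.
In Rankine: -63.7500 × 1.8 + 491.67 = 376.92°R.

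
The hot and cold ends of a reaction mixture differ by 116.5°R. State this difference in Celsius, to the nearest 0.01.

Only the scale ratio 5/9 matters for a change in temperature.
116.5 × 5/9 = 64.72.

64.72°C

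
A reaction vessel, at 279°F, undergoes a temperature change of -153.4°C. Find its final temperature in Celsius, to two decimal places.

Initial temperature in Celsius: (279 - 32) × 5/9 = 137.2222°C.
Final Celsius temperature: 137.2222 - 153.4000 = -16.1778°C.

-16.18°C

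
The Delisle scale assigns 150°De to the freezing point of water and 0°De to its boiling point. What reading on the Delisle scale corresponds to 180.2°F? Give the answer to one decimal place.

First in Celsius: (180.2 - 32) × 5/9 = 82.3333°C.
Linearly onto the Delisle scale: 150 + (82.3333 / 100) × (0 - 150) = 26.5°De.

26.5°De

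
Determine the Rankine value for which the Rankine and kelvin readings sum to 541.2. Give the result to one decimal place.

347.9°R

Let R be the Rankine reading. The kelvin reading is K = 5/9·R.
Require R + K = 541.2: (14/9)·R = 541.2.
R = (541.2) / (14/9) = 347.9.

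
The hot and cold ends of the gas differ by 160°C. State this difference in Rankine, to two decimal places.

288.00°R

For a temperature interval the offset drops out; only the factor 1.8 applies.
160 × 1.8 = 288.00.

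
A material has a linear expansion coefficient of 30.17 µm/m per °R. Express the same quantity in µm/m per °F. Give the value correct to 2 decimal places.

Since only a temperature interval is involved, the additive offset between the scales drops out.
A change of 1°F is a change of 1°R, so per °F the value is 30.17 × 1 = 30.17.

30.17 µm/m per °F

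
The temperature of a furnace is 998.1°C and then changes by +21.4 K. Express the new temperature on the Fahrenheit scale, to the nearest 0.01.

1867.10°F

The 21.4 K change is an interval; Kelvin and Celsius degrees are the same size, so ΔC = +21.4°C.
Final Celsius temperature: 998.1000 + 21.4000 = 1019.5000°C.
In Fahrenheit: 1019.5000 × 1.8 + 32 = 1867.10°F.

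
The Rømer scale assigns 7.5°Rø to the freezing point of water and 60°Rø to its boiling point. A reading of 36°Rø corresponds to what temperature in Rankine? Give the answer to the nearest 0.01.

Linear interpolation between the fixed points: C = (36 - 7.5) × 100 / (60 - 7.5) = 54.2857°C.
Then 54.2857 × 1.8 + 491.67 = 589.38°R.

589.38°R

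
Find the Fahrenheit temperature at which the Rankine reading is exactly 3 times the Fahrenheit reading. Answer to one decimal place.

229.8°F

Let F be the Fahrenheit reading. The Rankine reading is R = 1·F + 459.67.
Require R = 3·F: 1·F + 459.67 = 3·F.
(-2)·F = -459.67  ⇒  F = 229.8.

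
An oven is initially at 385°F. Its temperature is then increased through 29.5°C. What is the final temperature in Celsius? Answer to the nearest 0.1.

225.6°C

Initial temperature in Celsius: (385 - 32) × 5/9 = 196.1111°C.
Final Celsius temperature: 196.1111 + 29.5000 = 225.6111°C.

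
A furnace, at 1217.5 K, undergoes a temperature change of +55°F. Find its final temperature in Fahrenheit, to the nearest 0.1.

1786.8°F

Initial temperature in Celsius: 1217.5 - 273.15 = 944.3500°C.
The 55°F change is an interval, so only the factor 5/9 applies: +55 × 5/9 = +30.5556°C.
Final Celsius temperature: 944.3500 + 30.5556 = 974.9056°C.
In Fahrenheit: 974.9056 × 1.8 + 32 = 1786.8°F.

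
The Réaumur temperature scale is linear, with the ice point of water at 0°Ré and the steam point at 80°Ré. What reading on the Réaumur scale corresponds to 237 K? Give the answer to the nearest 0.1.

First in Celsius: 237 - 273.15 = -36.1500°C.
Linearly onto the Réaumur scale: 0 + (-36.1500 / 100) × (80 - 0) = -28.9°Ré.

-28.9°Ré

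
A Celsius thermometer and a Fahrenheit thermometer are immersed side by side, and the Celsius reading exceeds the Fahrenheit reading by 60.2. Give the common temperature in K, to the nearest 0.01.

Let x be the Celsius reading; then the Fahrenheit reading is 1.8·x + 32.
(1.8·x + 32) - x = -60.2  ⇒  (0.8)·x = -92.2  ⇒  x = -115.2500°C.
In kelvin: -115.2500 + 273.15 = 157.90 K.

157.90 K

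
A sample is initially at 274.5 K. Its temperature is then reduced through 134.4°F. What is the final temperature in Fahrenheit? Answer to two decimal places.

-99.97°F

Initial temperature in Celsius: 274.5 - 273.15 = 1.3500°C.
The 134.4°F change is an interval, so only the factor 5/9 applies: -134.4 × 5/9 = -74.6667°C.
Final Celsius temperature: 1.3500 - 74.6667 = -73.3167°C.
In Fahrenheit: -73.3167 × 1.8 + 32 = -99.97°F.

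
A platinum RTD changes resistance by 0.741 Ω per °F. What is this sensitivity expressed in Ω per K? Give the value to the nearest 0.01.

1.33 Ω per K

Since only a temperature interval is involved, the additive offset between the scales drops out.
A change of 1 K is a change of 1.8°F, so per K the value is 0.741 × 1.8 = 1.33.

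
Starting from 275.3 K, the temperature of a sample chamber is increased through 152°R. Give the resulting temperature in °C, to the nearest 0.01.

86.59°C

Initial temperature in Celsius: 275.3 - 273.15 = 2.1500°C.
The 152°R change is an interval, so only the factor 5/9 applies: +152 × 5/9 = +84.4444°C.
Final Celsius temperature: 2.1500 + 84.4444 = 86.5944°C.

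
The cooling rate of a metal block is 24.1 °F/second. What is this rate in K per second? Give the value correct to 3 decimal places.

13.389 K/second

Since only a temperature interval is involved, the additive offset between the scales drops out.
A change of 1°F is a change of 5/9 K, so 24.1 × 5/9 = 13.389.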